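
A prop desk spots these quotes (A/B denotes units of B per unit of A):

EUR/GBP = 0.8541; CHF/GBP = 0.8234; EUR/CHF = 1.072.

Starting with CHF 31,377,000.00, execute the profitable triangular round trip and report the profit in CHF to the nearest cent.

Profit: CHF 1,050,117.40

Profitable loop is CHF → GBP → EUR → CHF:
CHF 31,377,000.00 × 0.8234 = GBP 25,835,821.80
GBP 25,835,821.80 ÷ 0.8541 = EUR 30,249,176.68
EUR 30,249,176.68 × 1.072 = CHF 32,427,117.40
Profit = CHF 32,427,117.40 − CHF 31,377,000.00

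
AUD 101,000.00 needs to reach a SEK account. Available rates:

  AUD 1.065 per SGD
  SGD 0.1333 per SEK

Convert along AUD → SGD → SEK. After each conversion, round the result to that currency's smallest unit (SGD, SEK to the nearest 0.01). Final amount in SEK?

AUD 101,000.00 ÷ 1.065 = SGD 94,835.68
SGD 94,835.68 ÷ 0.1333 = SEK 711,445.46

SEK 711,445.46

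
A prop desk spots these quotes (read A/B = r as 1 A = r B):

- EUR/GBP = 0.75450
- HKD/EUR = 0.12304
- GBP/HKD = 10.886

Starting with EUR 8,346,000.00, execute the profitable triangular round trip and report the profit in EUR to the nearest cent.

Profitable loop is EUR → GBP → HKD → EUR:
EUR 8,346,000.00 × 0.75450 = GBP 6,297,057.00
GBP 6,297,057.00 × 10.886 = HKD 68,549,762.50
HKD 68,549,762.50 × 0.12304 = EUR 8,434,362.78
Profit = EUR 8,434,362.78 − EUR 8,346,000.00

Profit: EUR 88,362.78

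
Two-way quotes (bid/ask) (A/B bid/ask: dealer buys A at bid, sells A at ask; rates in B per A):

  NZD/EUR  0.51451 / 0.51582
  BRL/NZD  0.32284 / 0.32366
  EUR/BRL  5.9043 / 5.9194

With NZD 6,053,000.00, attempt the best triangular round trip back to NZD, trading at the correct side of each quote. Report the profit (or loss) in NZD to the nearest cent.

Net profit: NZD 71,995.57

Best loop NZD → BRL → EUR → NZD:
NZD 6,053,000.00 ÷ 0.32366 (buy BRL at ask) = BRL 18,701,724.03
BRL 18,701,724.03 ÷ 5.9194 (buy EUR at ask) = EUR 3,159,395.21
EUR 3,159,395.21 ÷ 0.51582 (buy NZD at ask) = NZD 6,124,995.57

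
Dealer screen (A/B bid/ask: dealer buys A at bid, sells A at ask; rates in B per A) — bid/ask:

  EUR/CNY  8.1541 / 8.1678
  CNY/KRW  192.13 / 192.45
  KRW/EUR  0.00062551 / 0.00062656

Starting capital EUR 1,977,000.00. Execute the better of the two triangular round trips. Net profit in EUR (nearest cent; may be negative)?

Net profit: EUR 30,340.25

Best loop EUR → KRW → CNY → EUR:
EUR 1,977,000.00 ÷ 0.00062656 (buy KRW at ask) = KRW 3,155,324,311
KRW 3,155,324,311 ÷ 192.45 (buy CNY at ask) = CNY 16,395,553.70
CNY 16,395,553.70 ÷ 8.1678 (buy EUR at ask) = EUR 2,007,340.25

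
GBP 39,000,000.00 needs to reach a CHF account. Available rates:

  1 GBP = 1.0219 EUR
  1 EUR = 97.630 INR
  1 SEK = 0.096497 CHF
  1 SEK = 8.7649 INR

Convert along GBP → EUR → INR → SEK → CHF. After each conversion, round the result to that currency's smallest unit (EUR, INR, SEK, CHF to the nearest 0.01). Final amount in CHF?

CHF 42,837,403.76

GBP 39,000,000.00 × 1.0219 = EUR 39,854,100.00
EUR 39,854,100.00 × 97.630 = INR 3,890,955,783.00
INR 3,890,955,783.00 ÷ 8.7649 = SEK 443,924,720.53
SEK 443,924,720.53 × 0.096497 = CHF 42,837,403.76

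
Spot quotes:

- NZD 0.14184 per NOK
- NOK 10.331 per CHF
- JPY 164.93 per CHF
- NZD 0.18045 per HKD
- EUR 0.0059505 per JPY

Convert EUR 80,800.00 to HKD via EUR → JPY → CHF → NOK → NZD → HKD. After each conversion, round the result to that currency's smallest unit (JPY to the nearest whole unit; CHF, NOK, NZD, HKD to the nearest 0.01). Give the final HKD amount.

HKD 668,563.15

EUR 80,800.00 ÷ 0.0059505 = JPY 13,578,691
JPY 13,578,691 ÷ 164.93 = CHF 82,330.02
CHF 82,330.02 × 10.331 = NOK 850,551.44
NOK 850,551.44 × 0.14184 = NZD 120,642.22
NZD 120,642.22 ÷ 0.18045 = HKD 668,563.15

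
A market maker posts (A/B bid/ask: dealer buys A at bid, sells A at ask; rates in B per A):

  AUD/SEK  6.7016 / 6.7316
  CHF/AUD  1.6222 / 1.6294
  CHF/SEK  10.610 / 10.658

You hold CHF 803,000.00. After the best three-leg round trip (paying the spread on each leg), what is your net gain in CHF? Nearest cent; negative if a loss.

Net profit: CHF 16,073.22

Best loop CHF → AUD → SEK → CHF:
CHF 803,000.00 × 1.6222 (sell CHF at bid) = AUD 1,302,626.60
AUD 1,302,626.60 × 6.7016 (sell AUD at bid) = SEK 8,729,682.42
SEK 8,729,682.42 ÷ 10.658 (buy CHF at ask) = CHF 819,073.22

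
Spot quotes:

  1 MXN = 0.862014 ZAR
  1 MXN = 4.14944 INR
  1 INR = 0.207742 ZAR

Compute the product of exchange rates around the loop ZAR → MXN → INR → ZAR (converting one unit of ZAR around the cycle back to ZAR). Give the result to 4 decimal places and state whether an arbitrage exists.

1.0000 (no arbitrage)

Around ZAR → MXN → INR → ZAR: 1 ÷ 0.862014 × 4.14944 × 0.207742 = 0.999999
Product ≈ 1 (deviation 0.000%, within rounding noise).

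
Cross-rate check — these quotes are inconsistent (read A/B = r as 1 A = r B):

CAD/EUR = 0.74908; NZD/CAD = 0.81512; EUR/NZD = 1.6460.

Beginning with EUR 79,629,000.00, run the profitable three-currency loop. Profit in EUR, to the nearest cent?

Profit: EUR 400,636.39

Profitable loop is EUR → NZD → CAD → EUR:
EUR 79,629,000.00 × 1.6460 = NZD 131,069,334.00
NZD 131,069,334.00 × 0.81512 = CAD 106,837,235.53
CAD 106,837,235.53 × 0.74908 = EUR 80,029,636.39
Profit = EUR 80,029,636.39 − EUR 79,629,000.00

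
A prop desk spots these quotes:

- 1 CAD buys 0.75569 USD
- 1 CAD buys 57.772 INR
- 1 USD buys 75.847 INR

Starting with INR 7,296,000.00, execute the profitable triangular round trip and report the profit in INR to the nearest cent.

Profit: INR 57,941.06

Profitable loop is INR → USD → CAD → INR:
INR 7,296,000.00 ÷ 75.847 = USD 96,193.65
USD 96,193.65 ÷ 0.75569 = CAD 127,292.48
CAD 127,292.48 × 57.772 = INR 7,353,941.06
Profit = INR 7,353,941.06 − INR 7,296,000.00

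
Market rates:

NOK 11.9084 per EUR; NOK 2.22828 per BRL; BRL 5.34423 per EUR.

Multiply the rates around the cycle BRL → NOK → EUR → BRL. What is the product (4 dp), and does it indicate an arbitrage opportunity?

Around BRL → NOK → EUR → BRL: 1 × 2.22828 ÷ 11.9084 × 5.34423 = 1.000003
Product ≈ 1 (deviation 0.000%, within rounding noise).

1.0000 (no arbitrage)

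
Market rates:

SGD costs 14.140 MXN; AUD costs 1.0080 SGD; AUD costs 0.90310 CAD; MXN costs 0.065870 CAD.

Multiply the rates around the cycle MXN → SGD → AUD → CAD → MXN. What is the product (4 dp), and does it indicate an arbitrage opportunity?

Around MXN → SGD → AUD → CAD → MXN: 1 ÷ 14.140 ÷ 1.0080 × 0.90310 ÷ 0.065870 = 0.961918
Product < 1; profitable direction is MXN → CAD → AUD → SGD → MXN.

0.9619 (arbitrage exists)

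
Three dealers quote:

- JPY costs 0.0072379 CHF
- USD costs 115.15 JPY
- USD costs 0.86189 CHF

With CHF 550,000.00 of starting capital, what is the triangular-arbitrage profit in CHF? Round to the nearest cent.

Profitable loop is CHF → JPY → USD → CHF:
CHF 550,000.00 ÷ 0.0072379 = JPY 75,988,892
JPY 75,988,892 ÷ 115.15 = USD 659,912.22
USD 659,912.22 × 0.86189 = CHF 568,771.74
Profit = CHF 568,771.74 − CHF 550,000.00

Profit: CHF 18,771.74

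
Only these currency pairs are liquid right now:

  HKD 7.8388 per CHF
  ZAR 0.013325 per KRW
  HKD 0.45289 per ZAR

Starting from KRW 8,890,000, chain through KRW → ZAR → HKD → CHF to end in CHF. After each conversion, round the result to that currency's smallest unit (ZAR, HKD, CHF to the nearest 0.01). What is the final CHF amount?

CHF 6,844.03

KRW 8,890,000 × 0.013325 = ZAR 118,459.25
ZAR 118,459.25 × 0.45289 = HKD 53,649.01
HKD 53,649.01 ÷ 7.8388 = CHF 6,844.03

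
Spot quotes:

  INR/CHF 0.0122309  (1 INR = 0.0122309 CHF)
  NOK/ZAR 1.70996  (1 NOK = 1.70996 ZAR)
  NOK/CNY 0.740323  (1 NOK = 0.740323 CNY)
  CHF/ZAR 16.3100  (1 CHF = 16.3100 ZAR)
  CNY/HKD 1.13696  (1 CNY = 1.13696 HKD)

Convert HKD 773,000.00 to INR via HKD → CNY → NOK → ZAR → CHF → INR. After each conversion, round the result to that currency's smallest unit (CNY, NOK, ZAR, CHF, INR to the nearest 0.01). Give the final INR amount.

INR 7,872,028.22

HKD 773,000.00 ÷ 1.13696 = CNY 679,883.20
CNY 679,883.20 ÷ 0.740323 = NOK 918,360.23
NOK 918,360.23 × 1.70996 = ZAR 1,570,359.26
ZAR 1,570,359.26 ÷ 16.3100 = CHF 96,281.99
CHF 96,281.99 ÷ 0.0122309 = INR 7,872,028.22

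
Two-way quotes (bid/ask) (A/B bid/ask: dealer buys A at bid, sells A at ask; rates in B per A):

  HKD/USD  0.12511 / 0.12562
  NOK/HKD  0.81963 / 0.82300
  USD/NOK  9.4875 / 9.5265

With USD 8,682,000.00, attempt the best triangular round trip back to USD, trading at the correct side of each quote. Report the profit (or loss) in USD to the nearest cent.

Net profit: USD 133,111.00

Best loop USD → HKD → NOK → USD:
USD 8,682,000.00 ÷ 0.12562 (buy HKD at ask) = HKD 69,113,198.54
HKD 69,113,198.54 ÷ 0.82300 (buy NOK at ask) = NOK 83,977,154.96
NOK 83,977,154.96 ÷ 9.5265 (buy USD at ask) = USD 8,815,111.00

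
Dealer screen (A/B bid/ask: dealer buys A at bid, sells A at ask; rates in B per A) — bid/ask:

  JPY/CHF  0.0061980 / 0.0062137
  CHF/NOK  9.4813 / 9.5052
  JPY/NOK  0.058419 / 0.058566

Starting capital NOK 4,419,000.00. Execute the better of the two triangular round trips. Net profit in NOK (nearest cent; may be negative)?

Best loop NOK → JPY → CHF → NOK:
NOK 4,419,000.00 ÷ 0.058566 (buy JPY at ask) = JPY 75,453,335
JPY 75,453,335 × 0.0061980 (sell JPY at bid) = CHF 467,659.77
CHF 467,659.77 × 9.4813 (sell CHF at bid) = NOK 4,434,022.56

Net profit: NOK 15,022.56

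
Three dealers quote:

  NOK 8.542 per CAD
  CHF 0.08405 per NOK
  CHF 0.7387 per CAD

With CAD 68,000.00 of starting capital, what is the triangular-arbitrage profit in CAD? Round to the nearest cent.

Profitable loop is CAD → CHF → NOK → CAD:
CAD 68,000.00 × 0.7387 = CHF 50,231.60
CHF 50,231.60 ÷ 0.08405 = NOK 597,639.50
NOK 597,639.50 ÷ 8.542 = CAD 69,964.82
Profit = CAD 69,964.82 − CAD 68,000.00

Profit: CAD 1,964.82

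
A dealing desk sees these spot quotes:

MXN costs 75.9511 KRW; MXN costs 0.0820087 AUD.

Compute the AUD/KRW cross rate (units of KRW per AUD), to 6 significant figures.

AUD/KRW = 926.135

1 AUD ÷ 0.0820087 = 12.1938 MXN
12.1938 MXN × 75.9511 = 926.135 KRW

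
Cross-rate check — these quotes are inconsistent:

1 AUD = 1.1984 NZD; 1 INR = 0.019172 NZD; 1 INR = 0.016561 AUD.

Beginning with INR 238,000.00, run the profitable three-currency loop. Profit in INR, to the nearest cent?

Profitable loop is INR → AUD → NZD → INR:
INR 238,000.00 × 0.016561 = AUD 3,941.52
AUD 3,941.52 × 1.1984 = NZD 4,723.52
NZD 4,723.52 ÷ 0.019172 = INR 246,375.71
Profit = INR 246,375.71 − INR 238,000.00

Profit: INR 8,375.71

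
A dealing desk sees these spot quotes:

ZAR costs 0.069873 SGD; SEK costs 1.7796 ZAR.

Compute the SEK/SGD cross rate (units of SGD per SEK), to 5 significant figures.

SEK/SGD = 0.12435

1 SEK × 1.7796 = 1.7796 ZAR
1.7796 ZAR × 0.069873 = 0.124346 SGD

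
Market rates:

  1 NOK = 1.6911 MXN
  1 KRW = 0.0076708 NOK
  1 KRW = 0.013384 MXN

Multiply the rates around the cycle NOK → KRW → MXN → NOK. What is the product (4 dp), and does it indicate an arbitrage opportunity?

Around NOK → KRW → MXN → NOK: 1 ÷ 0.0076708 × 0.013384 ÷ 1.6911 = 1.031754
Product > 1; profitable direction is NOK → KRW → MXN → NOK.

1.0318 (arbitrage exists)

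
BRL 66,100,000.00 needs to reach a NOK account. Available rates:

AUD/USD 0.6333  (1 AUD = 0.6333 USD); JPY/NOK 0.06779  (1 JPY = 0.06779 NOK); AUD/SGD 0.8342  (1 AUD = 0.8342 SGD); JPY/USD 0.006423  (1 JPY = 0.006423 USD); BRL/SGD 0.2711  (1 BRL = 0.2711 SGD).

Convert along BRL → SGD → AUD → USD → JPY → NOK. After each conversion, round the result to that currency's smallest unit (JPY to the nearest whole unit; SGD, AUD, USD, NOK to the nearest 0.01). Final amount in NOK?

BRL 66,100,000.00 × 0.2711 = SGD 17,919,710.00
SGD 17,919,710.00 ÷ 0.8342 = AUD 21,481,311.44
AUD 21,481,311.44 × 0.6333 = USD 13,604,114.53
USD 13,604,114.53 ÷ 0.006423 = JPY 2,118,031,221
JPY 2,118,031,221 × 0.06779 = NOK 143,581,336.47

NOK 143,581,336.47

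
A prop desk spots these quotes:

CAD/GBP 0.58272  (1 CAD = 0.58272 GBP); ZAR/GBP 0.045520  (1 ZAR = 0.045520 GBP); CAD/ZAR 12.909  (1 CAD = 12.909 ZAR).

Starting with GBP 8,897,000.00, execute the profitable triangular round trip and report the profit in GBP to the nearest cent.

Profitable loop is GBP → CAD → ZAR → GBP:
GBP 8,897,000.00 ÷ 0.58272 = CAD 15,268,053.27
CAD 15,268,053.27 × 12.909 = ZAR 197,095,299.63
ZAR 197,095,299.63 × 0.045520 = GBP 8,971,778.04
Profit = GBP 8,971,778.04 − GBP 8,897,000.00

Profit: GBP 74,778.04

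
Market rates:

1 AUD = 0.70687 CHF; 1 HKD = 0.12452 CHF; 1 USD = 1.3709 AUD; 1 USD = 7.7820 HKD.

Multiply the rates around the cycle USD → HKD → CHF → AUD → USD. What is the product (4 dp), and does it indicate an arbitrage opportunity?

Around USD → HKD → CHF → AUD → USD: 1 × 7.7820 × 0.12452 ÷ 0.70687 ÷ 1.3709 = 0.999965
Product ≈ 1 (deviation 0.003%, within rounding noise).

1.0000 (no arbitrage)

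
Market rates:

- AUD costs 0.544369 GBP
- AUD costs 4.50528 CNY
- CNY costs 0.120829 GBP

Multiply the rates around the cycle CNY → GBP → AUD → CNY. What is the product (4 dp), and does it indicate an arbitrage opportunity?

1.0000 (no arbitrage)

Around CNY → GBP → AUD → CNY: 1 × 0.120829 ÷ 0.544369 × 4.50528 = 0.999999
Product ≈ 1 (deviation 0.000%, within rounding noise).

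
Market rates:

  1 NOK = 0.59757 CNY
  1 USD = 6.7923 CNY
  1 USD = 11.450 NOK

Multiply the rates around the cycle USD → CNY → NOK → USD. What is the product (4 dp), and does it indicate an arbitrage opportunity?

Around USD → CNY → NOK → USD: 1 × 6.7923 ÷ 0.59757 ÷ 11.450 = 0.992710
Product < 1; profitable direction is USD → NOK → CNY → USD.

0.9927 (arbitrage exists)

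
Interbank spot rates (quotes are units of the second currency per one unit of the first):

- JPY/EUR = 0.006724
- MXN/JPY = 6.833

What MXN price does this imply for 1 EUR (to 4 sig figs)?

EUR/MXN = 21.77

1 EUR ÷ 0.006724 = 148.721 JPY
148.721 JPY ÷ 6.833 = 21.7651 MXN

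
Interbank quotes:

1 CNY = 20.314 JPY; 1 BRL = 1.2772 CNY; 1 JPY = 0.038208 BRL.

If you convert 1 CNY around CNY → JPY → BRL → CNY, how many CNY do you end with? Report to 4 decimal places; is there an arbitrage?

Around CNY → JPY → BRL → CNY: 1 × 20.314 × 0.038208 × 1.2772 = 0.991308
Product < 1; profitable direction is CNY → BRL → JPY → CNY.

0.9913 (arbitrage exists)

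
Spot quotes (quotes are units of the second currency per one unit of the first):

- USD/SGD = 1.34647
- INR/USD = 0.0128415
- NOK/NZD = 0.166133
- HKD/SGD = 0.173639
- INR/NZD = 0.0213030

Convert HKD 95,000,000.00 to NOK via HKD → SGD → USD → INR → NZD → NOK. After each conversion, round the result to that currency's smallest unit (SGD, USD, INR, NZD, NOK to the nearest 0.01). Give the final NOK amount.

NOK 122,332,909.05

HKD 95,000,000.00 × 0.173639 = SGD 16,495,705.00
SGD 16,495,705.00 ÷ 1.34647 = USD 12,251,075.03
USD 12,251,075.03 ÷ 0.0128415 = INR 954,022,118.13
INR 954,022,118.13 × 0.0213030 = NZD 20,323,533.18
NZD 20,323,533.18 ÷ 0.166133 = NOK 122,332,909.05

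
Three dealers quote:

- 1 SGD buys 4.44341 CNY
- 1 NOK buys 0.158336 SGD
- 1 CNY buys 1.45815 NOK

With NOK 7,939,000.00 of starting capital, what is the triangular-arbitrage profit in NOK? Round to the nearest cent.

Profitable loop is NOK → SGD → CNY → NOK:
NOK 7,939,000.00 × 0.158336 = SGD 1,257,029.50
SGD 1,257,029.50 × 4.44341 = CNY 5,585,497.47
CNY 5,585,497.47 × 1.45815 = NOK 8,144,493.13
Profit = NOK 8,144,493.13 − NOK 7,939,000.00

Profit: NOK 205,493.13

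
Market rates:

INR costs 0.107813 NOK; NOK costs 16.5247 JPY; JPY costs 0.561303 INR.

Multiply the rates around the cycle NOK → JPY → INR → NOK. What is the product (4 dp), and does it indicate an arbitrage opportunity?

Around NOK → JPY → INR → NOK: 1 × 16.5247 × 0.561303 × 0.107813 = 1.000005
Product ≈ 1 (deviation 0.000%, within rounding noise).

1.0000 (no arbitrage)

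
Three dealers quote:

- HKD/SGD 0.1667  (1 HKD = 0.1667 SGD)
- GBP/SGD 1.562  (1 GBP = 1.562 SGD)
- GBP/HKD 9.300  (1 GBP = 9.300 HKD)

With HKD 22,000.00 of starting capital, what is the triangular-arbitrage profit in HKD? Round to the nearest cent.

Profitable loop is HKD → GBP → SGD → HKD:
HKD 22,000.00 ÷ 9.300 = GBP 2,365.59
GBP 2,365.59 × 1.562 = SGD 3,695.05
SGD 3,695.05 ÷ 0.1667 = HKD 22,165.89
Profit = HKD 22,165.89 − HKD 22,000.00

Profit: HKD 165.89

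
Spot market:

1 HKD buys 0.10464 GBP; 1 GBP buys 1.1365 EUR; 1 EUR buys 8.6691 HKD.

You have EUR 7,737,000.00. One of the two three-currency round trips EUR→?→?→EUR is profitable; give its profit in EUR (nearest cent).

Profitable loop is EUR → HKD → GBP → EUR:
EUR 7,737,000.00 × 8.6691 = HKD 67,072,826.70
HKD 67,072,826.70 × 0.10464 = GBP 7,018,500.59
GBP 7,018,500.59 × 1.1365 = EUR 7,976,525.92
Profit = EUR 7,976,525.92 − EUR 7,737,000.00

Profit: EUR 239,525.92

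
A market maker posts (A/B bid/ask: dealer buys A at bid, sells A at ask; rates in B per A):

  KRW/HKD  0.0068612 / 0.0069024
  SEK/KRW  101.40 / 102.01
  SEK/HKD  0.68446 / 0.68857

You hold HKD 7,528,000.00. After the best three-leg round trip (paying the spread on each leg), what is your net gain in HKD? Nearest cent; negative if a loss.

Net profit: HKD 78,231.64

Best loop HKD → SEK → KRW → HKD:
HKD 7,528,000.00 ÷ 0.68857 (buy SEK at ask) = SEK 10,932,802.77
SEK 10,932,802.77 × 101.40 (sell SEK at bid) = KRW 1,108,586,200
KRW 1,108,586,200 × 0.0068612 (sell KRW at bid) = HKD 7,606,231.64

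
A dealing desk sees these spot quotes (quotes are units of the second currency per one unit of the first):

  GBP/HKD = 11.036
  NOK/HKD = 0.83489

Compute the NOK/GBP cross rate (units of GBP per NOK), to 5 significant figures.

NOK/GBP = 0.075652

1 NOK × 0.83489 = 0.83489 HKD
0.83489 HKD ÷ 11.036 = 0.0756515 GBP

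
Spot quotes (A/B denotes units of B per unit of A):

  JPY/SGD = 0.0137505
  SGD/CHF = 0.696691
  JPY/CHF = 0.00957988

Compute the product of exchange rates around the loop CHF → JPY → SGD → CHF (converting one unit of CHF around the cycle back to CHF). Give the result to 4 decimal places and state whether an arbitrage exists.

1.0000 (no arbitrage)

Around CHF → JPY → SGD → CHF: 1 ÷ 0.00957988 × 0.0137505 × 0.696691 = 0.999997
Product ≈ 1 (deviation 0.000%, within rounding noise).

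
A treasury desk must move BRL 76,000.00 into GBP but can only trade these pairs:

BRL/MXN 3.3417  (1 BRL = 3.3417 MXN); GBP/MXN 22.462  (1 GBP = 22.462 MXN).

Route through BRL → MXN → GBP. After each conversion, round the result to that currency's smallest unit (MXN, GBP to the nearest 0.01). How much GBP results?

GBP 11,306.62

BRL 76,000.00 × 3.3417 = MXN 253,969.20
MXN 253,969.20 ÷ 22.462 = GBP 11,306.62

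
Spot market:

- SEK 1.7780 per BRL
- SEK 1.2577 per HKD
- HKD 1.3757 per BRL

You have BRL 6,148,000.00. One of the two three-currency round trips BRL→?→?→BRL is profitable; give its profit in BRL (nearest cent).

Profitable loop is BRL → SEK → HKD → BRL:
BRL 6,148,000.00 × 1.7780 = SEK 10,931,144.00
SEK 10,931,144.00 ÷ 1.2577 = HKD 8,691,376.32
HKD 8,691,376.32 ÷ 1.3757 = BRL 6,317,784.63
Profit = BRL 6,317,784.63 − BRL 6,148,000.00

Profit: BRL 169,784.63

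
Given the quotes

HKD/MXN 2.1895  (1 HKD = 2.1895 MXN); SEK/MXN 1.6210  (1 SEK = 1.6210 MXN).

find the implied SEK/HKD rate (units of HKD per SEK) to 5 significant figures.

1 SEK × 1.6210 = 1.621 MXN
1.621 MXN ÷ 2.1895 = 0.740352 HKD

SEK/HKD = 0.74035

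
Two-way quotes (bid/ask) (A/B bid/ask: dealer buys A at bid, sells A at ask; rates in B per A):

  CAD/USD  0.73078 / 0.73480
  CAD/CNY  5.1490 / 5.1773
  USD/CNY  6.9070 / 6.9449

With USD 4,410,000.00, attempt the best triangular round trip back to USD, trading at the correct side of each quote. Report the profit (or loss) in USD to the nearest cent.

Best loop USD → CAD → CNY → USD:
USD 4,410,000.00 ÷ 0.73480 (buy CAD at ask) = CAD 6,001,633.10
CAD 6,001,633.10 × 5.1490 (sell CAD at bid) = CNY 30,902,408.82
CNY 30,902,408.82 ÷ 6.9449 (buy USD at ask) = USD 4,449,654.97

Net profit: USD 39,654.97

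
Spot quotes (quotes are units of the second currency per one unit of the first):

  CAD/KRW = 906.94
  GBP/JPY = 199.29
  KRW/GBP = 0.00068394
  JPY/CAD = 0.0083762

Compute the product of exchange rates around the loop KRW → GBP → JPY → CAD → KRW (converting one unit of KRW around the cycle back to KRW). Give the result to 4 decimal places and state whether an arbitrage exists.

1.0354 (arbitrage exists)

Around KRW → GBP → JPY → CAD → KRW: 1 × 0.00068394 × 199.29 × 0.0083762 × 906.94 = 1.035450
Product > 1; profitable direction is KRW → GBP → JPY → CAD → KRW.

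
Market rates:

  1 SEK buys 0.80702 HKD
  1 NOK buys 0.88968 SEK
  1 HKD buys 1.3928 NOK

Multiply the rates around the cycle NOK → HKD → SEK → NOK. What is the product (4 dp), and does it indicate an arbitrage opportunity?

1.0000 (no arbitrage)

Around NOK → HKD → SEK → NOK: 1 ÷ 1.3928 ÷ 0.80702 ÷ 0.88968 = 0.999984
Product ≈ 1 (deviation 0.002%, within rounding noise).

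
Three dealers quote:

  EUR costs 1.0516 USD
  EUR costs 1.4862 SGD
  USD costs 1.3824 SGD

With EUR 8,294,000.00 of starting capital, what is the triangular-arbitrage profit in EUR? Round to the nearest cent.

Profit: EUR 185,241.12

Profitable loop is EUR → SGD → USD → EUR:
EUR 8,294,000.00 × 1.4862 = SGD 12,326,542.80
SGD 12,326,542.80 ÷ 1.3824 = USD 8,916,769.97
USD 8,916,769.97 ÷ 1.0516 = EUR 8,479,241.12
Profit = EUR 8,479,241.12 − EUR 8,294,000.00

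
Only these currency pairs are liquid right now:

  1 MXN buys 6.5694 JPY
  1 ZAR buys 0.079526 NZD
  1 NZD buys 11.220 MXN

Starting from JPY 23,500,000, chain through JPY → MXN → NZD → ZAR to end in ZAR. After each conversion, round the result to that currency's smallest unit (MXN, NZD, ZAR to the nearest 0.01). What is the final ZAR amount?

ZAR 4,009,037.92

JPY 23,500,000 ÷ 6.5694 = MXN 3,577,191.22
MXN 3,577,191.22 ÷ 11.220 = NZD 318,822.75
NZD 318,822.75 ÷ 0.079526 = ZAR 4,009,037.92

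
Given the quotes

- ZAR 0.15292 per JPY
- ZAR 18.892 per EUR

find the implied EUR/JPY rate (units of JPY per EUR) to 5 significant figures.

1 EUR × 18.892 = 18.892 ZAR
18.892 ZAR ÷ 0.15292 = 123.542 JPY

EUR/JPY = 123.54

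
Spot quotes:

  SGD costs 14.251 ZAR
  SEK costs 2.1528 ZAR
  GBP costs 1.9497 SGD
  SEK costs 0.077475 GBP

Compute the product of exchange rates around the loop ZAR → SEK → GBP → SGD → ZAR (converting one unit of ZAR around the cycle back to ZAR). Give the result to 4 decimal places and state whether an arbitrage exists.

0.9999 (no arbitrage)

Around ZAR → SEK → GBP → SGD → ZAR: 1 ÷ 2.1528 × 0.077475 × 1.9497 × 14.251 = 0.999933
Product ≈ 1 (deviation 0.007%, within rounding noise).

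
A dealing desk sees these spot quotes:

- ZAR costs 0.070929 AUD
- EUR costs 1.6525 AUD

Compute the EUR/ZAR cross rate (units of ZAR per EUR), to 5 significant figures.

1 EUR × 1.6525 = 1.6525 AUD
1.6525 AUD ÷ 0.070929 = 23.2979 ZAR

EUR/ZAR = 23.298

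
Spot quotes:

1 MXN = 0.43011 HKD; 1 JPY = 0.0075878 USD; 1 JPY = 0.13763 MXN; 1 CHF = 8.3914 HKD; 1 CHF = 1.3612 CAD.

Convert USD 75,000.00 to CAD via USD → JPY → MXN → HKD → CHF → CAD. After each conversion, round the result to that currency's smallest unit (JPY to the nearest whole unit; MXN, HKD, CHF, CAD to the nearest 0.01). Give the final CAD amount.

USD 75,000.00 ÷ 0.0075878 = JPY 9,884,288
JPY 9,884,288 × 0.13763 = MXN 1,360,374.56
MXN 1,360,374.56 × 0.43011 = HKD 585,110.70
HKD 585,110.70 ÷ 8.3914 = CHF 69,727.42
CHF 69,727.42 × 1.3612 = CAD 94,912.96

CAD 94,912.96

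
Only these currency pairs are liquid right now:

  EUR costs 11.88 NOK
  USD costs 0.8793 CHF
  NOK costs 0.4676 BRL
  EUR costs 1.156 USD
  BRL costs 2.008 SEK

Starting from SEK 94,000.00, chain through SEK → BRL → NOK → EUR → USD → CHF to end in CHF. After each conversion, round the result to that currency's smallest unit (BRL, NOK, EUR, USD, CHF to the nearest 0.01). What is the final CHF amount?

SEK 94,000.00 ÷ 2.008 = BRL 46,812.75
BRL 46,812.75 ÷ 0.4676 = NOK 100,112.81
NOK 100,112.81 ÷ 11.88 = EUR 8,427.00
EUR 8,427.00 × 1.156 = USD 9,741.61
USD 9,741.61 × 0.8793 = CHF 8,565.80

CHF 8,565.80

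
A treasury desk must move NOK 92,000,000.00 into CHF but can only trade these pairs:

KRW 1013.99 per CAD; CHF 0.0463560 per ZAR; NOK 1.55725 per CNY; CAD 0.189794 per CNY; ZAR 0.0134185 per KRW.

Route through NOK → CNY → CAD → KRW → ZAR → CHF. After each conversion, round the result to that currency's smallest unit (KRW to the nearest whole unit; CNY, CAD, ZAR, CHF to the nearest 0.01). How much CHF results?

NOK 92,000,000.00 ÷ 1.55725 = CNY 59,078,503.77
CNY 59,078,503.77 × 0.189794 = CAD 11,212,745.54
CAD 11,212,745.54 × 1013.99 = KRW 11,369,611,850
KRW 11,369,611,850 × 0.0134185 = ZAR 152,563,136.61
ZAR 152,563,136.61 × 0.0463560 = CHF 7,072,216.76

CHF 7,072,216.76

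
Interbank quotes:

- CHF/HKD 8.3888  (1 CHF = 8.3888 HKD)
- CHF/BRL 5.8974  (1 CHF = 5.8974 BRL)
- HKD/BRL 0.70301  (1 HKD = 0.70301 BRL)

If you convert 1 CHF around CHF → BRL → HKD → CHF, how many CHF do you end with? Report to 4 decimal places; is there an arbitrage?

Around CHF → BRL → HKD → CHF: 1 × 5.8974 ÷ 0.70301 ÷ 8.3888 = 0.999998
Product ≈ 1 (deviation 0.000%, within rounding noise).

1.0000 (no arbitrage)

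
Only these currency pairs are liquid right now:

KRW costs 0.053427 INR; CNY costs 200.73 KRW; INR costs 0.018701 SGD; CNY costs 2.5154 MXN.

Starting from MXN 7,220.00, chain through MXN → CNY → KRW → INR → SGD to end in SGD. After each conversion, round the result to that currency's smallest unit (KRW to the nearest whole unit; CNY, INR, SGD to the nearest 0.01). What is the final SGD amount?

MXN 7,220.00 ÷ 2.5154 = CNY 2,870.32
CNY 2,870.32 × 200.73 = KRW 576,159
KRW 576,159 × 0.053427 = INR 30,782.45
INR 30,782.45 × 0.018701 = SGD 575.66

SGD 575.66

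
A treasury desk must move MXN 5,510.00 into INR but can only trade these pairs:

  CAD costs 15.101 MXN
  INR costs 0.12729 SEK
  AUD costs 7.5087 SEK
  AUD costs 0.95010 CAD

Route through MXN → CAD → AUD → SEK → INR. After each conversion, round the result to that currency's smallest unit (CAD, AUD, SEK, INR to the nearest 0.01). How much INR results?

INR 22,654.10

MXN 5,510.00 ÷ 15.101 = CAD 364.88
CAD 364.88 ÷ 0.95010 = AUD 384.04
AUD 384.04 × 7.5087 = SEK 2,883.64
SEK 2,883.64 ÷ 0.12729 = INR 22,654.10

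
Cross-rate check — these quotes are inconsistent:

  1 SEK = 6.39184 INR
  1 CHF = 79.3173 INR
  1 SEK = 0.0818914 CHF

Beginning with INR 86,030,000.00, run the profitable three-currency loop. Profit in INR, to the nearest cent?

Profitable loop is INR → SEK → CHF → INR:
INR 86,030,000.00 ÷ 6.39184 = SEK 13,459,348.17
SEK 13,459,348.17 × 0.0818914 = CHF 1,102,204.86
CHF 1,102,204.86 × 79.3173 = INR 87,423,913.91
Profit = INR 87,423,913.91 − INR 86,030,000.00

Profit: INR 1,393,913.91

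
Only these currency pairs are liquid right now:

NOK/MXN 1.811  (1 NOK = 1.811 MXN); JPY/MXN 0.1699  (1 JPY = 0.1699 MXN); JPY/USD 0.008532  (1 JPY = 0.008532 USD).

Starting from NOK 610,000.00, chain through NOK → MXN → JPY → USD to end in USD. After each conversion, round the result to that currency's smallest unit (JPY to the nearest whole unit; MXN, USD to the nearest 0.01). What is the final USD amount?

NOK 610,000.00 × 1.811 = MXN 1,104,710.00
MXN 1,104,710.00 ÷ 0.1699 = JPY 6,502,119
JPY 6,502,119 × 0.008532 = USD 55,476.08

USD 55,476.08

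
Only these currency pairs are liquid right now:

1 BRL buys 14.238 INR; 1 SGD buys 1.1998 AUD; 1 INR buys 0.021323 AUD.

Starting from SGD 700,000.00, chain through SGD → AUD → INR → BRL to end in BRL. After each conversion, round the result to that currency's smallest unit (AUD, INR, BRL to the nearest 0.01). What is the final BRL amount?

SGD 700,000.00 × 1.1998 = AUD 839,860.00
AUD 839,860.00 ÷ 0.021323 = INR 39,387,515.83
INR 39,387,515.83 ÷ 14.238 = BRL 2,766,365.77

BRL 2,766,365.77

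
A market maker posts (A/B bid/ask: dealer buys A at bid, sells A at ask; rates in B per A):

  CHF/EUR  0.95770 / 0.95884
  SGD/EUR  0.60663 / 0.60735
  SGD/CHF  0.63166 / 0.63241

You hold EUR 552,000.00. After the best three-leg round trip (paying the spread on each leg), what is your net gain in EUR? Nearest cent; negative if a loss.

Net profit: EUR 227.58

Best loop EUR → CHF → SGD → EUR:
EUR 552,000.00 ÷ 0.95884 (buy CHF at ask) = CHF 575,695.63
CHF 575,695.63 ÷ 0.63241 (buy SGD at ask) = SGD 910,320.25
SGD 910,320.25 × 0.60663 (sell SGD at bid) = EUR 552,227.58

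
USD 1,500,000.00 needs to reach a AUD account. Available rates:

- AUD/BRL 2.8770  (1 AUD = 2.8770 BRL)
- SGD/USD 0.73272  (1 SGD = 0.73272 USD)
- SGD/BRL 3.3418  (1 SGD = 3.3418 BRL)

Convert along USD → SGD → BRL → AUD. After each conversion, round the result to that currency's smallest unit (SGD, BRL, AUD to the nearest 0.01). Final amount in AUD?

USD 1,500,000.00 ÷ 0.73272 = SGD 2,047,166.72
SGD 2,047,166.72 × 3.3418 = BRL 6,841,221.74
BRL 6,841,221.74 ÷ 2.8770 = AUD 2,377,901.20

AUD 2,377,901.20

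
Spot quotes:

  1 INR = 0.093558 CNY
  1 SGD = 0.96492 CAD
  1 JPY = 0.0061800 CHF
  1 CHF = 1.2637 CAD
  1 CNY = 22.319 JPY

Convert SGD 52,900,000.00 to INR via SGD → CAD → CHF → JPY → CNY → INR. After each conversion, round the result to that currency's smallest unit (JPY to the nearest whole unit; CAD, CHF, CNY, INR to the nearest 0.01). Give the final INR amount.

INR 3,130,104,653.26

SGD 52,900,000.00 × 0.96492 = CAD 51,044,268.00
CAD 51,044,268.00 ÷ 1.2637 = CHF 40,392,710.30
CHF 40,392,710.30 ÷ 0.0061800 = JPY 6,536,037,265
JPY 6,536,037,265 ÷ 22.319 = CNY 292,846,331.15
CNY 292,846,331.15 ÷ 0.093558 = INR 3,130,104,653.26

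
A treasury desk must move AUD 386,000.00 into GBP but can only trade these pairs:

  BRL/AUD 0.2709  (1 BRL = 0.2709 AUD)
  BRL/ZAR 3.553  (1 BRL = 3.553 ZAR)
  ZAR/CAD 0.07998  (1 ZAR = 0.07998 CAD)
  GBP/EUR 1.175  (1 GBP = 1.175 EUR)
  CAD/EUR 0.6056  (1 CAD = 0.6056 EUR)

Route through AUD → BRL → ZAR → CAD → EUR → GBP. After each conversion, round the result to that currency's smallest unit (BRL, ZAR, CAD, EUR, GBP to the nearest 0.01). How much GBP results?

AUD 386,000.00 ÷ 0.2709 = BRL 1,424,880.03
BRL 1,424,880.03 × 3.553 = ZAR 5,062,598.75
ZAR 5,062,598.75 × 0.07998 = CAD 404,906.65
CAD 404,906.65 × 0.6056 = EUR 245,211.47
EUR 245,211.47 ÷ 1.175 = GBP 208,690.61

GBP 208,690.61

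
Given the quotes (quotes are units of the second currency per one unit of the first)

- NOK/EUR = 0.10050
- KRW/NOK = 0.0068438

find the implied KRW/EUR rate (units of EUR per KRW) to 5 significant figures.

KRW/EUR = 0.00068780

1 KRW × 0.0068438 = 0.0068438 NOK
0.0068438 NOK × 0.10050 = 0.000687802 EUR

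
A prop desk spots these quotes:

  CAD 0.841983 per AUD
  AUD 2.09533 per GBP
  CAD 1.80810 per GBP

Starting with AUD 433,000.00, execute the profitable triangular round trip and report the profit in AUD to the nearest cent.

Profitable loop is AUD → GBP → CAD → AUD:
AUD 433,000.00 ÷ 2.09533 = GBP 206,650.03
GBP 206,650.03 × 1.80810 = CAD 373,643.91
CAD 373,643.91 ÷ 0.841983 = AUD 443,766.58
Profit = AUD 443,766.58 − AUD 433,000.00

Profit: AUD 10,766.58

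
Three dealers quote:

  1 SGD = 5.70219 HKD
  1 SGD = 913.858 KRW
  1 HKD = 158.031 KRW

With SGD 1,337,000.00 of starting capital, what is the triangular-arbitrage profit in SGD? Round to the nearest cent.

Profit: SGD 18,895.29

Profitable loop is SGD → KRW → HKD → SGD:
SGD 1,337,000.00 × 913.858 = KRW 1,221,828,146
KRW 1,221,828,146 ÷ 158.031 = HKD 7,731,572.58
HKD 7,731,572.58 ÷ 5.70219 = SGD 1,355,895.29
Profit = SGD 1,355,895.29 − SGD 1,337,000.00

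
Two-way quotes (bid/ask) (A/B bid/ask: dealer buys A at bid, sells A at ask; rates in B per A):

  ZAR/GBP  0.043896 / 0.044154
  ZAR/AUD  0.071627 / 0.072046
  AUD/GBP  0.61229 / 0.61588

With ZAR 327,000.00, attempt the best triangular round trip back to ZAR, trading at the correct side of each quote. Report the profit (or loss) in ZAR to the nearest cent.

Net result: ZAR -2,203.29 (no profitable arbitrage after spreads)

Best loop ZAR → AUD → GBP → ZAR:
ZAR 327,000.00 × 0.071627 (sell ZAR at bid) = AUD 23,422.03
AUD 23,422.03 × 0.61229 (sell AUD at bid) = GBP 14,341.07
GBP 14,341.07 ÷ 0.044154 (buy ZAR at ask) = ZAR 324,796.71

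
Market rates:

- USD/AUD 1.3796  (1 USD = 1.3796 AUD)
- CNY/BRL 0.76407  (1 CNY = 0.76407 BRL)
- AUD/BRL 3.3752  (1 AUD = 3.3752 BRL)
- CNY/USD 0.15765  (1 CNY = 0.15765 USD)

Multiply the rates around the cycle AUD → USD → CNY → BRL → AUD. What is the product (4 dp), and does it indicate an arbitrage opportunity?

1.0408 (arbitrage exists)

Around AUD → USD → CNY → BRL → AUD: 1 ÷ 1.3796 ÷ 0.15765 × 0.76407 ÷ 3.3752 = 1.040846
Product > 1; profitable direction is AUD → USD → CNY → BRL → AUD.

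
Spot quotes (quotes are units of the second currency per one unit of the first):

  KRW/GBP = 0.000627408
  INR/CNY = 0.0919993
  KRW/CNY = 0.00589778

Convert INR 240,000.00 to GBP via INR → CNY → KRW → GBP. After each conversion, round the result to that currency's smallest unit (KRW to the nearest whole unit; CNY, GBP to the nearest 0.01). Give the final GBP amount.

INR 240,000.00 × 0.0919993 = CNY 22,079.83
CNY 22,079.83 ÷ 0.00589778 = KRW 3,743,753
KRW 3,743,753 × 0.000627408 = GBP 2,348.86

GBP 2,348.86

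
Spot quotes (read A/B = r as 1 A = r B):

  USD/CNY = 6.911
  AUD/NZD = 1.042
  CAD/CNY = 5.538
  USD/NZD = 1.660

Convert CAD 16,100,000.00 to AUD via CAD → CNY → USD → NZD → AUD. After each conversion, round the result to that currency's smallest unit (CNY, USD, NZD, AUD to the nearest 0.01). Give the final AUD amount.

AUD 20,553,145.83

CAD 16,100,000.00 × 5.538 = CNY 89,161,800.00
CNY 89,161,800.00 ÷ 6.911 = USD 12,901,432.50
USD 12,901,432.50 × 1.660 = NZD 21,416,377.95
NZD 21,416,377.95 ÷ 1.042 = AUD 20,553,145.83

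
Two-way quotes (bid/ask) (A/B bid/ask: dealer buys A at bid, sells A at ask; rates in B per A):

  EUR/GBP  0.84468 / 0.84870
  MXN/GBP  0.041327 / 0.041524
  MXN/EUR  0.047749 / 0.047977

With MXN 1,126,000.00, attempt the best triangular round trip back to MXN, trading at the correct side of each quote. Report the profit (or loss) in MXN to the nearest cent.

Best loop MXN → GBP → EUR → MXN:
MXN 1,126,000.00 × 0.041327 (sell MXN at bid) = GBP 46,534.20
GBP 46,534.20 ÷ 0.84870 (buy EUR at ask) = EUR 54,829.98
EUR 54,829.98 ÷ 0.047977 (buy MXN at ask) = MXN 1,142,838.81

Net profit: MXN 16,838.81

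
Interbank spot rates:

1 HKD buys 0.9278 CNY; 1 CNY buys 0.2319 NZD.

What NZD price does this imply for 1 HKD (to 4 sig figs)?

HKD/NZD = 0.2152

1 HKD × 0.9278 = 0.9278 CNY
0.9278 CNY × 0.2319 = 0.215157 NZD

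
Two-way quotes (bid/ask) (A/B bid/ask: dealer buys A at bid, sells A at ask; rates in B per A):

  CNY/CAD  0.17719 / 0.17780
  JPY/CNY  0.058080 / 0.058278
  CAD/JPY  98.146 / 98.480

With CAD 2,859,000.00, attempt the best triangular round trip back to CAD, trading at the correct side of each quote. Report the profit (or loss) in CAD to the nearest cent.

Net profit: CAD 28,703.34

Best loop CAD → JPY → CNY → CAD:
CAD 2,859,000.00 × 98.146 (sell CAD at bid) = JPY 280,599,414
JPY 280,599,414 × 0.058080 (sell JPY at bid) = CNY 16,297,213.97
CNY 16,297,213.97 × 0.17719 (sell CNY at bid) = CAD 2,887,703.34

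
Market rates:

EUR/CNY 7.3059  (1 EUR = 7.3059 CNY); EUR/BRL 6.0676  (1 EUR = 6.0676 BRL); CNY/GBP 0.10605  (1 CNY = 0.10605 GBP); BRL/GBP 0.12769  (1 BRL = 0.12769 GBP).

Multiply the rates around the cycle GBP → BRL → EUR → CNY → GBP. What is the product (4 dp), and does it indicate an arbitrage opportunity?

Around GBP → BRL → EUR → CNY → GBP: 1 ÷ 0.12769 ÷ 6.0676 × 7.3059 × 0.10605 = 1.000024
Product ≈ 1 (deviation 0.002%, within rounding noise).

1.0000 (no arbitrage)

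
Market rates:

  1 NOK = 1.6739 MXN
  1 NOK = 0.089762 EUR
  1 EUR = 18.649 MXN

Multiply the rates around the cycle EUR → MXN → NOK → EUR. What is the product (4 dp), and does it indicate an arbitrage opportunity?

1.0000 (no arbitrage)

Around EUR → MXN → NOK → EUR: 1 × 18.649 ÷ 1.6739 × 0.089762 = 1.000043
Product ≈ 1 (deviation 0.004%, within rounding noise).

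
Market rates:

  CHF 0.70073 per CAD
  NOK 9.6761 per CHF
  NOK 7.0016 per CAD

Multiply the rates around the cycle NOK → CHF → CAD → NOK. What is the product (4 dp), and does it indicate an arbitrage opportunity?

1.0326 (arbitrage exists)

Around NOK → CHF → CAD → NOK: 1 ÷ 9.6761 ÷ 0.70073 × 7.0016 = 1.032634
Product > 1; profitable direction is NOK → CHF → CAD → NOK.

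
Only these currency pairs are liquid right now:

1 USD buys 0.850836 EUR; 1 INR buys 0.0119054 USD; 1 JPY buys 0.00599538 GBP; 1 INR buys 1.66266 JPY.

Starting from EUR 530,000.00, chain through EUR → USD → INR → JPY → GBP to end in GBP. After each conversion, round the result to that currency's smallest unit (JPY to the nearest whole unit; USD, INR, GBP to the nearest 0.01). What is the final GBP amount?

EUR 530,000.00 ÷ 0.850836 = USD 622,916.75
USD 622,916.75 ÷ 0.0119054 = INR 52,322,202.53
INR 52,322,202.53 × 1.66266 = JPY 86,994,033
JPY 86,994,033 × 0.00599538 = GBP 521,562.29

GBP 521,562.29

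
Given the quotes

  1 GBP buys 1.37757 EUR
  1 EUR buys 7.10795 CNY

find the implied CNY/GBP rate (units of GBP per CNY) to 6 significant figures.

CNY/GBP = 0.102127

1 CNY ÷ 7.10795 = 0.140688 EUR
0.140688 EUR ÷ 1.37757 = 0.102127 GBP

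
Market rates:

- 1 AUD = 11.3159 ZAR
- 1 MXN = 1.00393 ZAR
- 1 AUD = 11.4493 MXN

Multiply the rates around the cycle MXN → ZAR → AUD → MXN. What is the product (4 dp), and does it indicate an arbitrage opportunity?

1.0158 (arbitrage exists)

Around MXN → ZAR → AUD → MXN: 1 × 1.00393 ÷ 11.3159 × 11.4493 = 1.015765
Product > 1; profitable direction is MXN → ZAR → AUD → MXN.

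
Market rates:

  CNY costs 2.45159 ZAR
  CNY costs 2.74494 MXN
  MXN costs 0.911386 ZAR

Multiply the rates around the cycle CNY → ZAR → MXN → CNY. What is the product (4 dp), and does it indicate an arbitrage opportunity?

Around CNY → ZAR → MXN → CNY: 1 × 2.45159 ÷ 0.911386 ÷ 2.74494 = 0.979970
Product < 1; profitable direction is CNY → MXN → ZAR → CNY.

0.9800 (arbitrage exists)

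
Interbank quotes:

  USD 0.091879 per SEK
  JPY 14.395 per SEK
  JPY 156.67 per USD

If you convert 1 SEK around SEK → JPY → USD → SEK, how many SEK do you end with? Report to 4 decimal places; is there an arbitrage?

Around SEK → JPY → USD → SEK: 1 × 14.395 ÷ 156.67 ÷ 0.091879 = 1.000022
Product ≈ 1 (deviation 0.002%, within rounding noise).

1.0000 (no arbitrage)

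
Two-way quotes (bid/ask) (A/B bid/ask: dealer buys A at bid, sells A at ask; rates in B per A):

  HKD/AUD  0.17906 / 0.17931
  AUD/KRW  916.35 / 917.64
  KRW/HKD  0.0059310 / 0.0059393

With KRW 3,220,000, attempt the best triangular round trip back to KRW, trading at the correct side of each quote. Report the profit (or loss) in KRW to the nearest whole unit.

Net profit: KRW 74,912

Best loop KRW → AUD → HKD → KRW:
KRW 3,220,000 ÷ 917.64 (buy AUD at ask) = AUD 3,509.00
AUD 3,509.00 ÷ 0.17931 (buy HKD at ask) = HKD 19,569.47
HKD 19,569.47 ÷ 0.0059393 (buy KRW at ask) = KRW 3,294,912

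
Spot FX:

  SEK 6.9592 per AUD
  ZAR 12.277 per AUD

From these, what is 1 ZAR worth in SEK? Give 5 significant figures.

ZAR/SEK = 0.56685

1 ZAR ÷ 12.277 = 0.0814531 AUD
0.0814531 AUD × 6.9592 = 0.566849 SEK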